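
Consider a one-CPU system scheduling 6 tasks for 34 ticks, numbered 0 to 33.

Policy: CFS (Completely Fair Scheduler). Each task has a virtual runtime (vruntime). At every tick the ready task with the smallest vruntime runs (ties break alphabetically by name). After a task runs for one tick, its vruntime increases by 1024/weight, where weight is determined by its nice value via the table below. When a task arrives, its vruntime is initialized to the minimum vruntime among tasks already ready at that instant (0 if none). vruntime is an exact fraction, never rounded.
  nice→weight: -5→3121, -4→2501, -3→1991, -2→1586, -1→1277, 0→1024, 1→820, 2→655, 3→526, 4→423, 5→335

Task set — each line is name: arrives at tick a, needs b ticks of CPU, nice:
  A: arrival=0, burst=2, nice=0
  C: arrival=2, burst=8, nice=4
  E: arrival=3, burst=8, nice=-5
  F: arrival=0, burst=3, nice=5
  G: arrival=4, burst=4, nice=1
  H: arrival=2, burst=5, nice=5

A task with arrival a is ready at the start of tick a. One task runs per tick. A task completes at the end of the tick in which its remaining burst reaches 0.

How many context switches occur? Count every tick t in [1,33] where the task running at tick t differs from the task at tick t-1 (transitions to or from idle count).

context switches = 24

t=0: vr[A=0 F=0] → run A
t=1: vr[A=1 F=0] → run F
t=2: vr[A=1 C=1 F=1024/335 H=1] → run A
t=3: vr[C=1 E=1 F=1024/335 H=1] → run C
t=4: vr[C=1447/423 E=1 F=1024/335 G=1 H=1] → run E
t=5: vr[C=1447/423 E=4145/3121 F=1024/335 G=1 H=1] → run G
t=6: vr[C=1447/423 E=4145/3121 F=1024/335 G=461/205 H=1] → run H
t=7: vr[C=1447/423 E=4145/3121 F=1024/335 G=461/205 H=1359/335] → run E
t=8: vr[C=1447/423 E=5169/3121 F=1024/335 G=461/205 H=1359/335] → run E
t=9: vr[C=1447/423 E=6193/3121 F=1024/335 G=461/205 H=1359/335] → run E
t=10: vr[C=1447/423 E=7217/3121 F=1024/335 G=461/205 H=1359/335] → run G
t=11: vr[C=1447/423 E=7217/3121 F=1024/335 G=717/205 H=1359/335] → run E
t=12: vr[C=1447/423 E=8241/3121 F=1024/335 G=717/205 H=1359/335] → run E
t=13: vr[C=1447/423 E=9265/3121 F=1024/335 G=717/205 H=1359/335] → run E
t=14: vr[C=1447/423 E=10289/3121 F=1024/335 G=717/205 H=1359/335] → run F
t=15: vr[C=1447/423 E=10289/3121 F=2048/335 G=717/205 H=1359/335] → run E
t=16: vr[C=1447/423 F=2048/335 G=717/205 H=1359/335] → run C
t=17: vr[C=2471/423 F=2048/335 G=717/205 H=1359/335] → run G
t=18: vr[C=2471/423 F=2048/335 G=973/205 H=1359/335] → run H
t=19: vr[C=2471/423 F=2048/335 G=973/205 H=2383/335] → run G
t=20: vr[C=2471/423 F=2048/335 H=2383/335] → run C
t=21: vr[C=1165/141 F=2048/335 H=2383/335] → run F
t=22: vr[C=1165/141 H=2383/335] → run H
t=23: vr[C=1165/141 H=3407/335] → run C
t=24: vr[C=4519/423 H=3407/335] → run H
t=25: vr[C=4519/423 H=4431/335] → run C
t=26: vr[C=5543/423 H=4431/335] → run C
t=27: vr[C=2189/141 H=4431/335] → run H
t=28: vr[C=2189/141] → run C
t=29: vr[C=7591/423] → run C
t=30: (idle)
t=31: (idle)
t=32: (idle)
t=33: (idle)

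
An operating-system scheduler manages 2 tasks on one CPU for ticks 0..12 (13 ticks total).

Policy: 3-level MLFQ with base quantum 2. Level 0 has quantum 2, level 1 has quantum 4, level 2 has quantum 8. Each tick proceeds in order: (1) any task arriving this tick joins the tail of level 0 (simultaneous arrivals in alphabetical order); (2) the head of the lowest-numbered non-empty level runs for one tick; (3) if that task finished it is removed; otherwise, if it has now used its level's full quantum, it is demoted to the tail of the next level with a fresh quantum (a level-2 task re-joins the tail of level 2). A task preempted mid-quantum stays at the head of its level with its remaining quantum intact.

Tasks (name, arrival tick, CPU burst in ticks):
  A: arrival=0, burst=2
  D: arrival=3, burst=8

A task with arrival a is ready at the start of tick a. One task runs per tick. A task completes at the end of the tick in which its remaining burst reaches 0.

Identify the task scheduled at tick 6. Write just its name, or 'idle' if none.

t=0: L0/L1/L2 = A/-/- → run A
t=1: L0/L1/L2 = A/-/- → run A
t=2: (idle)
t=3: L0/L1/L2 = D/-/- → run D
t=4: L0/L1/L2 = D/-/- → run D
t=5: L0/L1/L2 = -/D/- → run D
t=6: L0/L1/L2 = -/D/- → run D
t=7: L0/L1/L2 = -/D/- → run D
t=8: L0/L1/L2 = -/D/- → run D
t=9: L0/L1/L2 = -/-/D → run D
t=10: L0/L1/L2 = -/-/D → run D
t=11: (idle)
t=12: (idle)

running at tick 6 = D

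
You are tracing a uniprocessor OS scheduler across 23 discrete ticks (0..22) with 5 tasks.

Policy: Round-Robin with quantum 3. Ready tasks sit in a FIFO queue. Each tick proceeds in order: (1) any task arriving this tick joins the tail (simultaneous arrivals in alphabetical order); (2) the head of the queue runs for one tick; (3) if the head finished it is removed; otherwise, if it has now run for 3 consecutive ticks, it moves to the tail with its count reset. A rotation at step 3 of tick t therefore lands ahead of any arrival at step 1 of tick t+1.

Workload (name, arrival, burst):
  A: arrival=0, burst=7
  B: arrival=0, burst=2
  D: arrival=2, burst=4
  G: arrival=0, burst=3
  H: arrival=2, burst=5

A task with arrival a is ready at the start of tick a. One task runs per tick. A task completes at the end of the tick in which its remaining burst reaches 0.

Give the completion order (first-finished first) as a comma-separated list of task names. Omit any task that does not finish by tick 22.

completion order = B, G, D, H, A

t=0: queue=[A,B,G] q_used=0 → run A
t=1: queue=[A,B,G] q_used=1 → run A
t=2: queue=[A,B,G,D,H] q_used=2 → run A
t=3: queue=[B,G,D,H,A] q_used=0 → run B
t=4: queue=[B,G,D,H,A] q_used=1 → run B
t=5: queue=[G,D,H,A] q_used=0 → run G
t=6: queue=[G,D,H,A] q_used=1 → run G
t=7: queue=[G,D,H,A] q_used=2 → run G
t=8: queue=[D,H,A] q_used=0 → run D
t=9: queue=[D,H,A] q_used=1 → run D
t=10: queue=[D,H,A] q_used=2 → run D
t=11: queue=[H,A,D] q_used=0 → run H
t=12: queue=[H,A,D] q_used=1 → run H
t=13: queue=[H,A,D] q_used=2 → run H
t=14: queue=[A,D,H] q_used=0 → run A
t=15: queue=[A,D,H] q_used=1 → run A
t=16: queue=[A,D,H] q_used=2 → run A
t=17: queue=[D,H,A] q_used=0 → run D
t=18: queue=[H,A] q_used=0 → run H
t=19: queue=[H,A] q_used=1 → run H
t=20: queue=[A] q_used=0 → run A
t=21: (idle)
t=22: (idle)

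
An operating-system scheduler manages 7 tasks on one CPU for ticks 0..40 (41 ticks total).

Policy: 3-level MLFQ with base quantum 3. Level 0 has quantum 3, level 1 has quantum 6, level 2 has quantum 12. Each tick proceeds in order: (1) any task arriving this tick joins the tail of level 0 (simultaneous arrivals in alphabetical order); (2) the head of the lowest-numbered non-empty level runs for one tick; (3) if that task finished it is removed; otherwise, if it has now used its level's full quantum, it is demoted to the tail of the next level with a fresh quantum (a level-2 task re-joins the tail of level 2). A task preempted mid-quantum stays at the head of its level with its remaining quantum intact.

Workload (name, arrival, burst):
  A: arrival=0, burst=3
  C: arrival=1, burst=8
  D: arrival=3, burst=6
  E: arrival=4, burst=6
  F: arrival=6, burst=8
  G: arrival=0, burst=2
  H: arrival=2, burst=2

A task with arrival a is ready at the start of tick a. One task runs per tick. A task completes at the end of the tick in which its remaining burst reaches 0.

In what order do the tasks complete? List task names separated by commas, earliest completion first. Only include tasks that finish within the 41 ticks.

completion order = A, G, H, C, D, E, F

t=0: L0/L1/L2 = AG/-/- → run A
t=1: L0/L1/L2 = AGC/-/- → run A
t=2: L0/L1/L2 = AGCH/-/- → run A
t=3: L0/L1/L2 = GCHD/-/- → run G
t=4: L0/L1/L2 = GCHDE/-/- → run G
t=5: L0/L1/L2 = CHDE/-/- → run C
t=6: L0/L1/L2 = CHDEF/-/- → run C
t=7: L0/L1/L2 = CHDEF/-/- → run C
t=8: L0/L1/L2 = HDEF/C/- → run H
t=9: L0/L1/L2 = HDEF/C/- → run H
t=10: L0/L1/L2 = DEF/C/- → run D
t=11: L0/L1/L2 = DEF/C/- → run D
t=12: L0/L1/L2 = DEF/C/- → run D
t=13: L0/L1/L2 = EF/CD/- → run E
t=14: L0/L1/L2 = EF/CD/- → run E
t=15: L0/L1/L2 = EF/CD/- → run E
t=16: L0/L1/L2 = F/CDE/- → run F
t=17: L0/L1/L2 = F/CDE/- → run F
t=18: L0/L1/L2 = F/CDE/- → run F
t=19: L0/L1/L2 = -/CDEF/- → run C
t=20: L0/L1/L2 = -/CDEF/- → run C
t=21: L0/L1/L2 = -/CDEF/- → run C
t=22: L0/L1/L2 = -/CDEF/- → run C
t=23: L0/L1/L2 = -/CDEF/- → run C
t=24: L0/L1/L2 = -/DEF/- → run D
t=25: L0/L1/L2 = -/DEF/- → run D
t=26: L0/L1/L2 = -/DEF/- → run D
t=27: L0/L1/L2 = -/EF/- → run E
t=28: L0/L1/L2 = -/EF/- → run E
t=29: L0/L1/L2 = -/EF/- → run E
t=30: L0/L1/L2 = -/F/- → run F
t=31: L0/L1/L2 = -/F/- → run F
t=32: L0/L1/L2 = -/F/- → run F
t=33: L0/L1/L2 = -/F/- → run F
t=34: L0/L1/L2 = -/F/- → run F
t=35: (idle)
t=36: (idle)
t=37: (idle)
t=38: (idle)
t=39: (idle)
t=40: (idle)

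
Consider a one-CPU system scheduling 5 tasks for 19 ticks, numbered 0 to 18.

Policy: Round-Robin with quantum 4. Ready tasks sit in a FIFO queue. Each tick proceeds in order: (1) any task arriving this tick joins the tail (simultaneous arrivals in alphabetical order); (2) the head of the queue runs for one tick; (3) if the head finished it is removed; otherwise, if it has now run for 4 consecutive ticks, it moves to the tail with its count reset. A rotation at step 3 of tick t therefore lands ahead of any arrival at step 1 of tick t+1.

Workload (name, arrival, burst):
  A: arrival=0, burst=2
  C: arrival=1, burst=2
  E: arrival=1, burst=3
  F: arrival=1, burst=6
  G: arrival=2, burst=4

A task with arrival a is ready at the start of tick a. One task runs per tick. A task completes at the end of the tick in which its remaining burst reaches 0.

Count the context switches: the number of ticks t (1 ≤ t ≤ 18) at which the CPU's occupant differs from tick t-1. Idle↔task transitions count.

t=0: queue=[A] q_used=0 → run A
t=1: queue=[A,C,E,F] q_used=1 → run A
t=2: queue=[C,E,F,G] q_used=0 → run C
t=3: queue=[C,E,F,G] q_used=1 → run C
t=4: queue=[E,F,G] q_used=0 → run E
t=5: queue=[E,F,G] q_used=1 → run E
t=6: queue=[E,F,G] q_used=2 → run E
t=7: queue=[F,G] q_used=0 → run F
t=8: queue=[F,G] q_used=1 → run F
t=9: queue=[F,G] q_used=2 → run F
t=10: queue=[F,G] q_used=3 → run F
t=11: queue=[G,F] q_used=0 → run G
t=12: queue=[G,F] q_used=1 → run G
t=13: queue=[G,F] q_used=2 → run G
t=14: queue=[G,F] q_used=3 → run G
t=15: queue=[F] q_used=0 → run F
t=16: queue=[F] q_used=1 → run F
t=17: (idle)
t=18: (idle)

context switches = 6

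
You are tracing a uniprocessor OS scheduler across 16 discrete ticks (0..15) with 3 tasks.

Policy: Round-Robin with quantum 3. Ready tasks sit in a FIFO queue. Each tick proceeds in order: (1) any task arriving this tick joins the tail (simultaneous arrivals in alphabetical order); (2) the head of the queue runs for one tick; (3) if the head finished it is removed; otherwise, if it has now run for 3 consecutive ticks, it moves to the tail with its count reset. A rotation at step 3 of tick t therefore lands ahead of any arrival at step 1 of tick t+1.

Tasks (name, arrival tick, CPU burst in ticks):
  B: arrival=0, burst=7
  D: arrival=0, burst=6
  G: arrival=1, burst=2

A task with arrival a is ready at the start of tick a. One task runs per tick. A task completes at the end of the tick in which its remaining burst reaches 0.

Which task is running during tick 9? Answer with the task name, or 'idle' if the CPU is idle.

running at tick 9 = B

t=0: queue=[B,D] q_used=0 → run B
t=1: queue=[B,D,G] q_used=1 → run B
t=2: queue=[B,D,G] q_used=2 → run B
t=3: queue=[D,G,B] q_used=0 → run D
t=4: queue=[D,G,B] q_used=1 → run D
t=5: queue=[D,G,B] q_used=2 → run D
t=6: queue=[G,B,D] q_used=0 → run G
t=7: queue=[G,B,D] q_used=1 → run G
t=8: queue=[B,D] q_used=0 → run B
t=9: queue=[B,D] q_used=1 → run B
t=10: queue=[B,D] q_used=2 → run B
t=11: queue=[D,B] q_used=0 → run D
t=12: queue=[D,B] q_used=1 → run D
t=13: queue=[D,B] q_used=2 → run D
t=14: queue=[B] q_used=0 → run B
t=15: (idle)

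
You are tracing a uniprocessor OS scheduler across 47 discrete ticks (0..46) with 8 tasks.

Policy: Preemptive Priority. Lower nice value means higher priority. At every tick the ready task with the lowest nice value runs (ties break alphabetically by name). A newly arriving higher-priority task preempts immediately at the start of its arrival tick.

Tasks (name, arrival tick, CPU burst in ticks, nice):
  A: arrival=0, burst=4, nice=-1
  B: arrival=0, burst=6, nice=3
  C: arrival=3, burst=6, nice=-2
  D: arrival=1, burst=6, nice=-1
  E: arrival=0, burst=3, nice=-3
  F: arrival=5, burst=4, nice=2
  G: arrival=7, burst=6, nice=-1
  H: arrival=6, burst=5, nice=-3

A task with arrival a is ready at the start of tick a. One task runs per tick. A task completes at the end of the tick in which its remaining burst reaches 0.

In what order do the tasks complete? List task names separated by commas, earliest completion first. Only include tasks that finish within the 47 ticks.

t=0: ready={A,B,E} → run E
t=1: ready={A,B,D,E} → run E
t=2: ready={A,B,D,E} → run E
t=3: ready={A,B,C,D} → run C
t=4: ready={A,B,C,D} → run C
t=5: ready={A,B,C,D,F} → run C
t=6: ready={A,B,C,D,F,H} → run H
t=7: ready={A,B,C,D,F,G,H} → run H
t=8: ready={A,B,C,D,F,G,H} → run H
t=9: ready={A,B,C,D,F,G,H} → run H
t=10: ready={A,B,C,D,F,G,H} → run H
t=11: ready={A,B,C,D,F,G} → run C
t=12: ready={A,B,C,D,F,G} → run C
t=13: ready={A,B,C,D,F,G} → run C
t=14: ready={A,B,D,F,G} → run A
t=15: ready={A,B,D,F,G} → run A
t=16: ready={A,B,D,F,G} → run A
t=17: ready={A,B,D,F,G} → run A
t=18: ready={B,D,F,G} → run D
t=19: ready={B,D,F,G} → run D
t=20: ready={B,D,F,G} → run D
t=21: ready={B,D,F,G} → run D
t=22: ready={B,D,F,G} → run D
t=23: ready={B,D,F,G} → run D
t=24: ready={B,F,G} → run G
t=25: ready={B,F,G} → run G
t=26: ready={B,F,G} → run G
t=27: ready={B,F,G} → run G
t=28: ready={B,F,G} → run G
t=29: ready={B,F,G} → run G
t=30: ready={B,F} → run F
t=31: ready={B,F} → run F
t=32: ready={B,F} → run F
t=33: ready={B,F} → run F
t=34: ready={B} → run B
t=35: ready={B} → run B
t=36: ready={B} → run B
t=37: ready={B} → run B
t=38: ready={B} → run B
t=39: ready={B} → run B
t=40: (idle)
t=41: (idle)
t=42: (idle)
t=43: (idle)
t=44: (idle)
t=45: (idle)
t=46: (idle)

completion order = E, H, C, A, D, G, F, B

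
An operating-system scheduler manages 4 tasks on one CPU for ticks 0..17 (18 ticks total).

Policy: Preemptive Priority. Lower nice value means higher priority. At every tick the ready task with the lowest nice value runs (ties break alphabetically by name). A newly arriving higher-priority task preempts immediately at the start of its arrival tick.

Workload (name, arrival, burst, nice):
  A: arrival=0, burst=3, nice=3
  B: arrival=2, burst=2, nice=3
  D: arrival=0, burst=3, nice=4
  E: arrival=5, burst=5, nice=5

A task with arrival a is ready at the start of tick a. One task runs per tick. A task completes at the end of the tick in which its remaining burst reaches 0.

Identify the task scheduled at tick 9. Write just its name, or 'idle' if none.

running at tick 9 = E

t=0: ready={A,D} → run A
t=1: ready={A,D} → run A
t=2: ready={A,B,D} → run A
t=3: ready={B,D} → run B
t=4: ready={B,D} → run B
t=5: ready={D,E} → run D
t=6: ready={D,E} → run D
t=7: ready={D,E} → run D
t=8: ready={E} → run E
t=9: ready={E} → run E
t=10: ready={E} → run E
t=11: ready={E} → run E
t=12: ready={E} → run E
t=13: (idle)
t=14: (idle)
t=15: (idle)
t=16: (idle)
t=17: (idle)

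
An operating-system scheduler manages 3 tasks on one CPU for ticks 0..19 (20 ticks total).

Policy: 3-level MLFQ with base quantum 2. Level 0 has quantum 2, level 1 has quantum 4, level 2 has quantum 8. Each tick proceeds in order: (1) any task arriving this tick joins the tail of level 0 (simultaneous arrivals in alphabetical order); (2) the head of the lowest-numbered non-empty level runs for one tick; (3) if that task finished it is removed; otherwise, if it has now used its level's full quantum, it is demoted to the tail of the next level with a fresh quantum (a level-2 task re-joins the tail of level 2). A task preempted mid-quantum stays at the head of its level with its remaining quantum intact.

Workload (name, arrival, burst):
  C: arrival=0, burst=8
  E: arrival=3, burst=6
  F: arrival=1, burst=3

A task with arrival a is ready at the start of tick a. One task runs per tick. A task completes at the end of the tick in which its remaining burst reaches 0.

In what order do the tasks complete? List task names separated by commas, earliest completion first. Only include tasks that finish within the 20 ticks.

completion order = F, E, C

t=0: L0/L1/L2 = C/-/- → run C
t=1: L0/L1/L2 = CF/-/- → run C
t=2: L0/L1/L2 = F/C/- → run F
t=3: L0/L1/L2 = FE/C/- → run F
t=4: L0/L1/L2 = E/CF/- → run E
t=5: L0/L1/L2 = E/CF/- → run E
t=6: L0/L1/L2 = -/CFE/- → run C
t=7: L0/L1/L2 = -/CFE/- → run C
t=8: L0/L1/L2 = -/CFE/- → run C
t=9: L0/L1/L2 = -/CFE/- → run C
t=10: L0/L1/L2 = -/FE/C → run F
t=11: L0/L1/L2 = -/E/C → run E
t=12: L0/L1/L2 = -/E/C → run E
t=13: L0/L1/L2 = -/E/C → run E
t=14: L0/L1/L2 = -/E/C → run E
t=15: L0/L1/L2 = -/-/C → run C
t=16: L0/L1/L2 = -/-/C → run C
t=17: (idle)
t=18: (idle)
t=19: (idle)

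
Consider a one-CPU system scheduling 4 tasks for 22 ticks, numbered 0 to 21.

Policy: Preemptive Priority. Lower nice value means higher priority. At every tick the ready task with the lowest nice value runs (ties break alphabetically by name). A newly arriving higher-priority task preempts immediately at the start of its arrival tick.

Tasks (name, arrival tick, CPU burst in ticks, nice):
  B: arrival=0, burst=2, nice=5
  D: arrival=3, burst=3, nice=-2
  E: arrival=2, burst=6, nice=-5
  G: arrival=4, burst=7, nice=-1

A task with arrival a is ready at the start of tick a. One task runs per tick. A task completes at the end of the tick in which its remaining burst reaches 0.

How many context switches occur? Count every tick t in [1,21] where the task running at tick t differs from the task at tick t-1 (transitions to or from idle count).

t=0: ready={B} → run B
t=1: ready={B} → run B
t=2: ready={E} → run E
t=3: ready={D,E} → run E
t=4: ready={D,E,G} → run E
t=5: ready={D,E,G} → run E
t=6: ready={D,E,G} → run E
t=7: ready={D,E,G} → run E
t=8: ready={D,G} → run D
t=9: ready={D,G} → run D
t=10: ready={D,G} → run D
t=11: ready={G} → run G
t=12: ready={G} → run G
t=13: ready={G} → run G
t=14: ready={G} → run G
t=15: ready={G} → run G
t=16: ready={G} → run G
t=17: ready={G} → run G
t=18: (idle)
t=19: (idle)
t=20: (idle)
t=21: (idle)

context switches = 4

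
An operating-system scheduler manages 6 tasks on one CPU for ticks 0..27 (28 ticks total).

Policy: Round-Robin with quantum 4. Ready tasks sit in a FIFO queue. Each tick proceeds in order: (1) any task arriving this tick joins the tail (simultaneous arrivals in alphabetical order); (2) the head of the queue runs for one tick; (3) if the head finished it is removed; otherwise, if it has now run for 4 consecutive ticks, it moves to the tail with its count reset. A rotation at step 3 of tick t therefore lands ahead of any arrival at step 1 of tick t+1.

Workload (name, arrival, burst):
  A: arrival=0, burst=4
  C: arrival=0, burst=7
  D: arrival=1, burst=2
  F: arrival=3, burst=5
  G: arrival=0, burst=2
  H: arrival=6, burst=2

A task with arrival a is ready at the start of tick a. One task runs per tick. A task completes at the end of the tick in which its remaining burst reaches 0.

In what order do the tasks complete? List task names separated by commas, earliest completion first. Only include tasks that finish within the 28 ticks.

completion order = A, G, D, H, C, F

t=0: queue=[A,C,G] q_used=0 → run A
t=1: queue=[A,C,G,D] q_used=1 → run A
t=2: queue=[A,C,G,D] q_used=2 → run A
t=3: queue=[A,C,G,D,F] q_used=3 → run A
t=4: queue=[C,G,D,F] q_used=0 → run C
t=5: queue=[C,G,D,F] q_used=1 → run C
t=6: queue=[C,G,D,F,H] q_used=2 → run C
t=7: queue=[C,G,D,F,H] q_used=3 → run C
t=8: queue=[G,D,F,H,C] q_used=0 → run G
t=9: queue=[G,D,F,H,C] q_used=1 → run G
t=10: queue=[D,F,H,C] q_used=0 → run D
t=11: queue=[D,F,H,C] q_used=1 → run D
t=12: queue=[F,H,C] q_used=0 → run F
t=13: queue=[F,H,C] q_used=1 → run F
t=14: queue=[F,H,C] q_used=2 → run F
t=15: queue=[F,H,C] q_used=3 → run F
t=16: queue=[H,C,F] q_used=0 → run H
t=17: queue=[H,C,F] q_used=1 → run H
t=18: queue=[C,F] q_used=0 → run C
t=19: queue=[C,F] q_used=1 → run C
t=20: queue=[C,F] q_used=2 → run C
t=21: queue=[F] q_used=0 → run F
t=22: (idle)
t=23: (idle)
t=24: (idle)
t=25: (idle)
t=26: (idle)
t=27: (idle)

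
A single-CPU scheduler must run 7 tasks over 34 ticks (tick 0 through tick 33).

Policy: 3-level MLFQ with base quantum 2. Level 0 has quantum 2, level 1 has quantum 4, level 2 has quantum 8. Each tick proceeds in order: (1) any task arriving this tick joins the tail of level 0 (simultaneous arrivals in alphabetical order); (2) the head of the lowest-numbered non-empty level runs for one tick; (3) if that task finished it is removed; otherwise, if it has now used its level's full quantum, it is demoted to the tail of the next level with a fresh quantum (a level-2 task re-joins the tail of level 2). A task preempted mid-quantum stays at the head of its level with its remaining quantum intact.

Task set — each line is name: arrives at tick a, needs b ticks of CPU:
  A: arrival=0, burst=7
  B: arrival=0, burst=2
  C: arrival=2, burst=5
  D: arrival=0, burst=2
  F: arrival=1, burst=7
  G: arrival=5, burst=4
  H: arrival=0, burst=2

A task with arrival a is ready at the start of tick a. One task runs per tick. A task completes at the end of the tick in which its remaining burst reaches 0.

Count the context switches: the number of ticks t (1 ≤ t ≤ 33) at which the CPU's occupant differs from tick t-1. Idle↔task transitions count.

t=0: L0/L1/L2 = ABDH/-/- → run A
t=1: L0/L1/L2 = ABDHF/-/- → run A
t=2: L0/L1/L2 = BDHFC/A/- → run B
t=3: L0/L1/L2 = BDHFC/A/- → run B
t=4: L0/L1/L2 = DHFC/A/- → run D
t=5: L0/L1/L2 = DHFCG/A/- → run D
t=6: L0/L1/L2 = HFCG/A/- → run H
t=7: L0/L1/L2 = HFCG/A/- → run H
t=8: L0/L1/L2 = FCG/A/- → run F
t=9: L0/L1/L2 = FCG/A/- → run F
t=10: L0/L1/L2 = CG/AF/- → run C
t=11: L0/L1/L2 = CG/AF/- → run C
t=12: L0/L1/L2 = G/AFC/- → run G
t=13: L0/L1/L2 = G/AFC/- → run G
t=14: L0/L1/L2 = -/AFCG/- → run A
t=15: L0/L1/L2 = -/AFCG/- → run A
t=16: L0/L1/L2 = -/AFCG/- → run A
t=17: L0/L1/L2 = -/AFCG/- → run A
t=18: L0/L1/L2 = -/FCG/A → run F
t=19: L0/L1/L2 = -/FCG/A → run F
t=20: L0/L1/L2 = -/FCG/A → run F
t=21: L0/L1/L2 = -/FCG/A → run F
t=22: L0/L1/L2 = -/CG/AF → run C
t=23: L0/L1/L2 = -/CG/AF → run C
t=24: L0/L1/L2 = -/CG/AF → run C
t=25: L0/L1/L2 = -/G/AF → run G
t=26: L0/L1/L2 = -/G/AF → run G
t=27: L0/L1/L2 = -/-/AF → run A
t=28: L0/L1/L2 = -/-/F → run F
t=29: (idle)
t=30: (idle)
t=31: (idle)
t=32: (idle)
t=33: (idle)

context switches = 13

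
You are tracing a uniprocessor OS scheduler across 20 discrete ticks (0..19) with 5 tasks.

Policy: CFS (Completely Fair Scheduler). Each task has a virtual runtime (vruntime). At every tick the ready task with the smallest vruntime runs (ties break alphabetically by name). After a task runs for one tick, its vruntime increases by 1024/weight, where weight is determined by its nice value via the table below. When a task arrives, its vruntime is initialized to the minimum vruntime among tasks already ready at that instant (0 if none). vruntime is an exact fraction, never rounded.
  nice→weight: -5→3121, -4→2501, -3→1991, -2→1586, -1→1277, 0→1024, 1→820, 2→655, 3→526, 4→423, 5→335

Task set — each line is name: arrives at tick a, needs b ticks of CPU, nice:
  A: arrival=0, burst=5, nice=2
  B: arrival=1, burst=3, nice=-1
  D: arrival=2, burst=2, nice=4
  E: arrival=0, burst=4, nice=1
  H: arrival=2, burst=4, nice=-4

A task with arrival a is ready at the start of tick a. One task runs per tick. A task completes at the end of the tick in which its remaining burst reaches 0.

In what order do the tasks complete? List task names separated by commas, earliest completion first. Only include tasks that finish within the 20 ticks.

t=0: vr[A=0 E=0] → run A
t=1: vr[A=1024/655 B=0 E=0] → run B
t=2: vr[A=1024/655 B=1024/1277 D=0 E=0 H=0] → run D
t=3: vr[A=1024/655 B=1024/1277 D=1024/423 E=0 H=0] → run E
t=4: vr[A=1024/655 B=1024/1277 D=1024/423 E=256/205 H=0] → run H
t=5: vr[A=1024/655 B=1024/1277 D=1024/423 E=256/205 H=1024/2501] → run H
t=6: vr[A=1024/655 B=1024/1277 D=1024/423 E=256/205 H=2048/2501] → run B
t=7: vr[A=1024/655 B=2048/1277 D=1024/423 E=256/205 H=2048/2501] → run H
t=8: vr[A=1024/655 B=2048/1277 D=1024/423 E=256/205 H=3072/2501] → run H
t=9: vr[A=1024/655 B=2048/1277 D=1024/423 E=256/205] → run E
t=10: vr[A=1024/655 B=2048/1277 D=1024/423 E=512/205] → run A
t=11: vr[A=2048/655 B=2048/1277 D=1024/423 E=512/205] → run B
t=12: vr[A=2048/655 D=1024/423 E=512/205] → run D
t=13: vr[A=2048/655 E=512/205] → run E
t=14: vr[A=2048/655 E=768/205] → run A
t=15: vr[A=3072/655 E=768/205] → run E
t=16: vr[A=3072/655] → run A
t=17: vr[A=4096/655] → run A
t=18: (idle)
t=19: (idle)

completion order = H, B, D, E, A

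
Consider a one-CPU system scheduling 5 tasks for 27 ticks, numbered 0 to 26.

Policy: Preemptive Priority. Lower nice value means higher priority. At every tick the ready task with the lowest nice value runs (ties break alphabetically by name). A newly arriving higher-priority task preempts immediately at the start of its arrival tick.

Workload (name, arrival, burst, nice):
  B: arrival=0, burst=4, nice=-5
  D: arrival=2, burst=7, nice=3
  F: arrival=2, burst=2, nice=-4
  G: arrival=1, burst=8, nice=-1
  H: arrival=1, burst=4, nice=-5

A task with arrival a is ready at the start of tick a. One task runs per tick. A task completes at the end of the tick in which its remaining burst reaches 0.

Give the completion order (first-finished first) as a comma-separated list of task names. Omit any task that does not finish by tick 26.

completion order = B, H, F, G, D

t=0: ready={B} → run B
t=1: ready={B,G,H} → run B
t=2: ready={B,D,F,G,H} → run B
t=3: ready={B,D,F,G,H} → run B
t=4: ready={D,F,G,H} → run H
t=5: ready={D,F,G,H} → run H
t=6: ready={D,F,G,H} → run H
t=7: ready={D,F,G,H} → run H
t=8: ready={D,F,G} → run F
t=9: ready={D,F,G} → run F
t=10: ready={D,G} → run G
t=11: ready={D,G} → run G
t=12: ready={D,G} → run G
t=13: ready={D,G} → run G
t=14: ready={D,G} → run G
t=15: ready={D,G} → run G
t=16: ready={D,G} → run G
t=17: ready={D,G} → run G
t=18: ready={D} → run D
t=19: ready={D} → run D
t=20: ready={D} → run D
t=21: ready={D} → run D
t=22: ready={D} → run D
t=23: ready={D} → run D
t=24: ready={D} → run D
t=25: (idle)
t=26: (idle)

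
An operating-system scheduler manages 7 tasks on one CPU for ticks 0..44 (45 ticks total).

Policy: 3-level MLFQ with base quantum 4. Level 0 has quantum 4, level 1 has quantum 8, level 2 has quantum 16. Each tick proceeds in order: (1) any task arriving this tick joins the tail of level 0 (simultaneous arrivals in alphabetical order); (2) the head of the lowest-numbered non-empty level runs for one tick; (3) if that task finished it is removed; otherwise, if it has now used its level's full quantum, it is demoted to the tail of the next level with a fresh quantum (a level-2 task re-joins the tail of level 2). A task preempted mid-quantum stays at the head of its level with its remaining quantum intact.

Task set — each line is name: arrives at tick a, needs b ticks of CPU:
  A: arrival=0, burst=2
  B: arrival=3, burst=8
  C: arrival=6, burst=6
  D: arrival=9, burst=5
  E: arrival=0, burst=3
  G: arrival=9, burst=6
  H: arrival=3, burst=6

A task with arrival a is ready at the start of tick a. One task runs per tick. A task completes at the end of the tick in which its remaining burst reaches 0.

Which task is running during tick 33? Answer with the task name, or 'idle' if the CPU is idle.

t=0: L0/L1/L2 = AE/-/- → run A
t=1: L0/L1/L2 = AE/-/- → run A
t=2: L0/L1/L2 = E/-/- → run E
t=3: L0/L1/L2 = EBH/-/- → run E
t=4: L0/L1/L2 = EBH/-/- → run E
t=5: L0/L1/L2 = BH/-/- → run B
t=6: L0/L1/L2 = BHC/-/- → run B
t=7: L0/L1/L2 = BHC/-/- → run B
t=8: L0/L1/L2 = BHC/-/- → run B
t=9: L0/L1/L2 = HCDG/B/- → run H
t=10: L0/L1/L2 = HCDG/B/- → run H
t=11: L0/L1/L2 = HCDG/B/- → run H
t=12: L0/L1/L2 = HCDG/B/- → run H
t=13: L0/L1/L2 = CDG/BH/- → run C
t=14: L0/L1/L2 = CDG/BH/- → run C
t=15: L0/L1/L2 = CDG/BH/- → run C
t=16: L0/L1/L2 = CDG/BH/- → run C
t=17: L0/L1/L2 = DG/BHC/- → run D
t=18: L0/L1/L2 = DG/BHC/- → run D
t=19: L0/L1/L2 = DG/BHC/- → run D
t=20: L0/L1/L2 = DG/BHC/- → run D
t=21: L0/L1/L2 = G/BHCD/- → run G
t=22: L0/L1/L2 = G/BHCD/- → run G
t=23: L0/L1/L2 = G/BHCD/- → run G
t=24: L0/L1/L2 = G/BHCD/- → run G
t=25: L0/L1/L2 = -/BHCDG/- → run B
t=26: L0/L1/L2 = -/BHCDG/- → run B
t=27: L0/L1/L2 = -/BHCDG/- → run B
t=28: L0/L1/L2 = -/BHCDG/- → run B
t=29: L0/L1/L2 = -/HCDG/- → run H
t=30: L0/L1/L2 = -/HCDG/- → run H
t=31: L0/L1/L2 = -/CDG/- → run C
t=32: L0/L1/L2 = -/CDG/- → run C
t=33: L0/L1/L2 = -/DG/- → run D
t=34: L0/L1/L2 = -/G/- → run G
t=35: L0/L1/L2 = -/G/- → run G
t=36: (idle)
t=37: (idle)
t=38: (idle)
t=39: (idle)
t=40: (idle)
t=41: (idle)
t=42: (idle)
t=43: (idle)
t=44: (idle)

running at tick 33 = D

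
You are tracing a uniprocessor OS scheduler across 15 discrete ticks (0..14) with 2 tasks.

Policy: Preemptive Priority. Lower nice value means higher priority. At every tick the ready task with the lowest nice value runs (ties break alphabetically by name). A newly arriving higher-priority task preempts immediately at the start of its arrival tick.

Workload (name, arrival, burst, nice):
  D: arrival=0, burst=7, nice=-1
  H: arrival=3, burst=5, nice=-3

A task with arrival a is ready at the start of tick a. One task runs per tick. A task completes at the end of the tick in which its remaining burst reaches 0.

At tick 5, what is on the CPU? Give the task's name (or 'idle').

t=0: ready={D} → run D
t=1: ready={D} → run D
t=2: ready={D} → run D
t=3: ready={D,H} → run H
t=4: ready={D,H} → run H
t=5: ready={D,H} → run H
t=6: ready={D,H} → run H
t=7: ready={D,H} → run H
t=8: ready={D} → run D
t=9: ready={D} → run D
t=10: ready={D} → run D
t=11: ready={D} → run D
t=12: (idle)
t=13: (idle)
t=14: (idle)

running at tick 5 = H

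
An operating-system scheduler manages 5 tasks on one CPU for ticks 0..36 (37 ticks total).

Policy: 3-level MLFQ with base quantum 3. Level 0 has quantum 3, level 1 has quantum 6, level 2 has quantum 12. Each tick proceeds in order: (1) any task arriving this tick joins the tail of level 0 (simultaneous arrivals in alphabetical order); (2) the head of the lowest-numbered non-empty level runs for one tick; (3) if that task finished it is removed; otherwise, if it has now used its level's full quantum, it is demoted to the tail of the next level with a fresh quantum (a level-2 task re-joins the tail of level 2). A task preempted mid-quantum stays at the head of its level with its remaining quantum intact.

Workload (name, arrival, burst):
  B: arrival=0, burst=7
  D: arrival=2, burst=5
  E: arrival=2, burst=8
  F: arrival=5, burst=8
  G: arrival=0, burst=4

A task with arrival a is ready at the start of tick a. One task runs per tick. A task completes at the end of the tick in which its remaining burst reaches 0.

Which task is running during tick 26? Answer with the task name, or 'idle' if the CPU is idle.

running at tick 26 = E

t=0: L0/L1/L2 = BG/-/- → run B
t=1: L0/L1/L2 = BG/-/- → run B
t=2: L0/L1/L2 = BGDE/-/- → run B
t=3: L0/L1/L2 = GDE/B/- → run G
t=4: L0/L1/L2 = GDE/B/- → run G
t=5: L0/L1/L2 = GDEF/B/- → run G
t=6: L0/L1/L2 = DEF/BG/- → run D
t=7: L0/L1/L2 = DEF/BG/- → run D
t=8: L0/L1/L2 = DEF/BG/- → run D
t=9: L0/L1/L2 = EF/BGD/- → run E
t=10: L0/L1/L2 = EF/BGD/- → run E
t=11: L0/L1/L2 = EF/BGD/- → run E
t=12: L0/L1/L2 = F/BGDE/- → run F
t=13: L0/L1/L2 = F/BGDE/- → run F
t=14: L0/L1/L2 = F/BGDE/- → run F
t=15: L0/L1/L2 = -/BGDEF/- → run B
t=16: L0/L1/L2 = -/BGDEF/- → run B
t=17: L0/L1/L2 = -/BGDEF/- → run B
t=18: L0/L1/L2 = -/BGDEF/- → run B
t=19: L0/L1/L2 = -/GDEF/- → run G
t=20: L0/L1/L2 = -/DEF/- → run D
t=21: L0/L1/L2 = -/DEF/- → run D
t=22: L0/L1/L2 = -/EF/- → run E
t=23: L0/L1/L2 = -/EF/- → run E
t=24: L0/L1/L2 = -/EF/- → run E
t=25: L0/L1/L2 = -/EF/- → run E
t=26: L0/L1/L2 = -/EF/- → run E
t=27: L0/L1/L2 = -/F/- → run F
t=28: L0/L1/L2 = -/F/- → run F
t=29: L0/L1/L2 = -/F/- → run F
t=30: L0/L1/L2 = -/F/- → run F
t=31: L0/L1/L2 = -/F/- → run F
t=32: (idle)
t=33: (idle)
t=34: (idle)
t=35: (idle)
t=36: (idle)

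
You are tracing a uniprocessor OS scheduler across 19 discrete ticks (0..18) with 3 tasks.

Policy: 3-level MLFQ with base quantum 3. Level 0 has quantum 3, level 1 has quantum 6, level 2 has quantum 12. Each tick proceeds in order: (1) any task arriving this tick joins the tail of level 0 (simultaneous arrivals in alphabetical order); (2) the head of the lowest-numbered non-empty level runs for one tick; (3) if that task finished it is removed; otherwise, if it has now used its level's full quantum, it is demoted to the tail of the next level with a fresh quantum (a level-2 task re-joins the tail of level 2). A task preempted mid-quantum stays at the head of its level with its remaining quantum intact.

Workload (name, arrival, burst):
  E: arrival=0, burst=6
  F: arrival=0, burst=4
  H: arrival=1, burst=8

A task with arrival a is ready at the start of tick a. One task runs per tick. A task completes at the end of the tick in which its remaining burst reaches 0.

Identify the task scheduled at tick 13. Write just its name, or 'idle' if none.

t=0: L0/L1/L2 = EF/-/- → run E
t=1: L0/L1/L2 = EFH/-/- → run E
t=2: L0/L1/L2 = EFH/-/- → run E
t=3: L0/L1/L2 = FH/E/- → run F
t=4: L0/L1/L2 = FH/E/- → run F
t=5: L0/L1/L2 = FH/E/- → run F
t=6: L0/L1/L2 = H/EF/- → run H
t=7: L0/L1/L2 = H/EF/- → run H
t=8: L0/L1/L2 = H/EF/- → run H
t=9: L0/L1/L2 = -/EFH/- → run E
t=10: L0/L1/L2 = -/EFH/- → run E
t=11: L0/L1/L2 = -/EFH/- → run E
t=12: L0/L1/L2 = -/FH/- → run F
t=13: L0/L1/L2 = -/H/- → run H
t=14: L0/L1/L2 = -/H/- → run H
t=15: L0/L1/L2 = -/H/- → run H
t=16: L0/L1/L2 = -/H/- → run H
t=17: L0/L1/L2 = -/H/- → run H
t=18: (idle)

running at tick 13 = H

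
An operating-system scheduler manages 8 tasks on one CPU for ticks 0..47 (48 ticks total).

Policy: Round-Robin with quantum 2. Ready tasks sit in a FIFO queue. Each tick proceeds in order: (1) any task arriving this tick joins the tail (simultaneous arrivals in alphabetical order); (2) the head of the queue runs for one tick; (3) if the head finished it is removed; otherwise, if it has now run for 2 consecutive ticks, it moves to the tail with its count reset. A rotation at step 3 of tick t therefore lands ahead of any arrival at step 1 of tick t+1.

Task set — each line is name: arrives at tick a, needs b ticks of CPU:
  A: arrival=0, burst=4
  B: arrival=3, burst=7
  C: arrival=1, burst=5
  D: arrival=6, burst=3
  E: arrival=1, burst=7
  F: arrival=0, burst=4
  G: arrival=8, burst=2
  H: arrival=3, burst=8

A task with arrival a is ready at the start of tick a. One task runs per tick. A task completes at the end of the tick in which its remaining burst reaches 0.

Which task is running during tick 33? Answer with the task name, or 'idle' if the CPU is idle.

t=0: queue=[A,F] q_used=0 → run A
t=1: queue=[A,F,C,E] q_used=1 → run A
t=2: queue=[F,C,E,A] q_used=0 → run F
t=3: queue=[F,C,E,A,B,H] q_used=1 → run F
t=4: queue=[C,E,A,B,H,F] q_used=0 → run C
t=5: queue=[C,E,A,B,H,F] q_used=1 → run C
t=6: queue=[E,A,B,H,F,C,D] q_used=0 → run E
t=7: queue=[E,A,B,H,F,C,D] q_used=1 → run E
t=8: queue=[A,B,H,F,C,D,E,G] q_used=0 → run A
t=9: queue=[A,B,H,F,C,D,E,G] q_used=1 → run A
t=10: queue=[B,H,F,C,D,E,G] q_used=0 → run B
t=11: queue=[B,H,F,C,D,E,G] q_used=1 → run B
t=12: queue=[H,F,C,D,E,G,B] q_used=0 → run H
t=13: queue=[H,F,C,D,E,G,B] q_used=1 → run H
t=14: queue=[F,C,D,E,G,B,H] q_used=0 → run F
t=15: queue=[F,C,D,E,G,B,H] q_used=1 → run F
t=16: queue=[C,D,E,G,B,H] q_used=0 → run C
t=17: queue=[C,D,E,G,B,H] q_used=1 → run C
t=18: queue=[D,E,G,B,H,C] q_used=0 → run D
t=19: queue=[D,E,G,B,H,C] q_used=1 → run D
t=20: queue=[E,G,B,H,C,D] q_used=0 → run E
t=21: queue=[E,G,B,H,C,D] q_used=1 → run E
t=22: queue=[G,B,H,C,D,E] q_used=0 → run G
t=23: queue=[G,B,H,C,D,E] q_used=1 → run G
t=24: queue=[B,H,C,D,E] q_used=0 → run B
t=25: queue=[B,H,C,D,E] q_used=1 → run B
t=26: queue=[H,C,D,E,B] q_used=0 → run H
t=27: queue=[H,C,D,E,B] q_used=1 → run H
t=28: queue=[C,D,E,B,H] q_used=0 → run C
t=29: queue=[D,E,B,H] q_used=0 → run D
t=30: queue=[E,B,H] q_used=0 → run E
t=31: queue=[E,B,H] q_used=1 → run E
t=32: queue=[B,H,E] q_used=0 → run B
t=33: queue=[B,H,E] q_used=1 → run B
t=34: queue=[H,E,B] q_used=0 → run H
t=35: queue=[H,E,B] q_used=1 → run H
t=36: queue=[E,B,H] q_used=0 → run E
t=37: queue=[B,H] q_used=0 → run B
t=38: queue=[H] q_used=0 → run H
t=39: queue=[H] q_used=1 → run H
t=40: (idle)
t=41: (idle)
t=42: (idle)
t=43: (idle)
t=44: (idle)
t=45: (idle)
t=46: (idle)
t=47: (idle)

running at tick 33 = B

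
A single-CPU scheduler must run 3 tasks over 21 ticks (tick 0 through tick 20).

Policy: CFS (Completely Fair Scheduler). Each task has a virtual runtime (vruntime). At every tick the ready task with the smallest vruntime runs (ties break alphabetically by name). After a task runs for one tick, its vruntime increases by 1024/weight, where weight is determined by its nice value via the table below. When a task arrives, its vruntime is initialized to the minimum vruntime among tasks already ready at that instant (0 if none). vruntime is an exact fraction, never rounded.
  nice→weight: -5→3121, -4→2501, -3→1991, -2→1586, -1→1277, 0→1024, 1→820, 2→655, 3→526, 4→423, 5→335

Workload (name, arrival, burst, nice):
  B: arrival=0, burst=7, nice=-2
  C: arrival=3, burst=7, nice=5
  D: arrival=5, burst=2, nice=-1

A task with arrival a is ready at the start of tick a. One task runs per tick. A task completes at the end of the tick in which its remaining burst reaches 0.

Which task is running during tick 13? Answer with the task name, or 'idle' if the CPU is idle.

running at tick 13 = C

t=0: vr[B=0] → run B
t=1: vr[B=512/793] → run B
t=2: vr[B=1024/793] → run B
t=3: vr[B=1536/793 C=1536/793] → run B
t=4: vr[B=2048/793 C=1536/793] → run C
t=5: vr[B=2048/793 C=1326592/265655 D=2048/793] → run B
t=6: vr[B=2560/793 C=1326592/265655 D=2048/793] → run D
t=7: vr[B=2560/793 C=1326592/265655 D=3427328/1012661] → run B
t=8: vr[B=3072/793 C=1326592/265655 D=3427328/1012661] → run D
t=9: vr[B=3072/793 C=1326592/265655] → run B
t=10: vr[C=1326592/265655] → run C
t=11: vr[C=2138624/265655] → run C
t=12: vr[C=2950656/265655] → run C
t=13: vr[C=3762688/265655] → run C
t=14: vr[C=914944/53131] → run C
t=15: vr[C=5386752/265655] → run C
t=16: (idle)
t=17: (idle)
t=18: (idle)
t=19: (idle)
t=20: (idle)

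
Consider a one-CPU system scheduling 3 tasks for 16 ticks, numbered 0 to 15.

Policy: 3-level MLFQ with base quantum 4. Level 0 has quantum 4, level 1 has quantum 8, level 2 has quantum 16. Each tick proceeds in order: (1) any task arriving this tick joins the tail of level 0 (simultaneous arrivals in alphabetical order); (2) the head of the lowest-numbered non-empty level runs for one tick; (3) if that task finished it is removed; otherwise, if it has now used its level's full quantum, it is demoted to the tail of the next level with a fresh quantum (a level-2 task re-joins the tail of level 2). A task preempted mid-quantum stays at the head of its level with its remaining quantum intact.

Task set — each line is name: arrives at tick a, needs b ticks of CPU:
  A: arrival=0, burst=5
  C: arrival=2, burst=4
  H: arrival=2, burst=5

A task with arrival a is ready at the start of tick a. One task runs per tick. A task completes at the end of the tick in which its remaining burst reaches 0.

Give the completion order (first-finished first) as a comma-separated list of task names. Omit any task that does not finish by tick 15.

t=0: L0/L1/L2 = A/-/- → run A
t=1: L0/L1/L2 = A/-/- → run A
t=2: L0/L1/L2 = ACH/-/- → run A
t=3: L0/L1/L2 = ACH/-/- → run A
t=4: L0/L1/L2 = CH/A/- → run C
t=5: L0/L1/L2 = CH/A/- → run C
t=6: L0/L1/L2 = CH/A/- → run C
t=7: L0/L1/L2 = CH/A/- → run C
t=8: L0/L1/L2 = H/A/- → run H
t=9: L0/L1/L2 = H/A/- → run H
t=10: L0/L1/L2 = H/A/- → run H
t=11: L0/L1/L2 = H/A/- → run H
t=12: L0/L1/L2 = -/AH/- → run A
t=13: L0/L1/L2 = -/H/- → run H
t=14: (idle)
t=15: (idle)

completion order = C, A, H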